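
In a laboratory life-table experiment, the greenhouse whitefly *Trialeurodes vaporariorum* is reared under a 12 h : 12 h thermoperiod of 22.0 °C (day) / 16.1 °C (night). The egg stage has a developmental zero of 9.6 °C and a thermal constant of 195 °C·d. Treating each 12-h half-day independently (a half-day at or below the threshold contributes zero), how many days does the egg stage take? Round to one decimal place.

Day half: max(0, 22.0 − 9.6) × 0.5 = 12.4 × 0.5 = 6.20 DD.
Night half: max(0, 16.1 − 9.6) × 0.5 = 6.5 × 0.5 = 3.25 DD.
Per 24 h: 9.45 DD/day.
Duration = 195 / 9.45 = 20.635 ≈ 20.6 days.

20.6 days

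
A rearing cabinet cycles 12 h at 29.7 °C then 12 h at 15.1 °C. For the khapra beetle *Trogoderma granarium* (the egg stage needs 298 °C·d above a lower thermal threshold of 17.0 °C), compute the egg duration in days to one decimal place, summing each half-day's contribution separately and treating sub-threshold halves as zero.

Day half: max(0, 29.7 − 17.0) × 0.5 = 12.7 × 0.5 = 6.35 DD.
Night half: max(0, 15.1 − 17.0) × 0.5 = 0.0 × 0.5 = 0.00 DD.
Per 24 h: 6.35 DD/day.
Duration = 298 / 6.35 = 46.929 ≈ 46.9 days.

46.9 days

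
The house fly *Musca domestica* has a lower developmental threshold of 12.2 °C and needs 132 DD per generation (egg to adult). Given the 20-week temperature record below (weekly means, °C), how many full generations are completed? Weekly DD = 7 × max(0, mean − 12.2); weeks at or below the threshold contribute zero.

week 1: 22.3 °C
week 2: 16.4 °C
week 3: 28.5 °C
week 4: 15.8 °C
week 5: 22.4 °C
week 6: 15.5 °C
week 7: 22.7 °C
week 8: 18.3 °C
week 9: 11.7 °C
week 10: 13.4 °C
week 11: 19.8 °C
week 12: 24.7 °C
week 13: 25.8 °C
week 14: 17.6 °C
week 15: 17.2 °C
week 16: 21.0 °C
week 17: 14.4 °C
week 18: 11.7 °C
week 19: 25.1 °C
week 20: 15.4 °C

Weekly DD (7 × max(0, T̄ − 12.2)): 70.7, 29.4, 114.1, 25.2, 71.4, 23.1, 73.5, 42.7, 0.0, 8.4, 53.2, 87.5, 95.2, 37.8, 35.0, 61.6, 15.4, 0.0, 90.3, 22.4.
Season total = 956.9 DD.
Complete generations = ⌊956.9 / 132⌋ = 7.

7 generations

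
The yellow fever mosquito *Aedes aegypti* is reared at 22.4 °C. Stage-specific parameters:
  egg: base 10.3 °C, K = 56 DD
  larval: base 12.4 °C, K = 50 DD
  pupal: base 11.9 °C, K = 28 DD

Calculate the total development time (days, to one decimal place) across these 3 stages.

egg: 56 / (22.4 − 10.3) = 56 / 12.1 = 4.628 d.
larval: 50 / (22.4 − 12.4) = 50 / 10.0 = 5.000 d.
pupal: 28 / (22.4 − 11.9) = 28 / 10.5 = 2.667 d.
Sum = 12.295 ≈ 12.3 days.

12.3 days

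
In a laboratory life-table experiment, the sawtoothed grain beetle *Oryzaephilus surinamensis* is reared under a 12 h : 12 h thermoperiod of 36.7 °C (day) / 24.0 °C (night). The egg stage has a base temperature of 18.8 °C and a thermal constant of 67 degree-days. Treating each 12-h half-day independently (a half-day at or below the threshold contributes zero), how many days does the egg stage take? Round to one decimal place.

Day half: max(0, 36.7 − 18.8) × 0.5 = 17.9 × 0.5 = 8.95 DD.
Night half: max(0, 24.0 − 18.8) × 0.5 = 5.2 × 0.5 = 2.60 DD.
Per 24 h: 11.55 DD/day.
Duration = 67 / 11.55 = 5.801 ≈ 5.8 days.

5.8 days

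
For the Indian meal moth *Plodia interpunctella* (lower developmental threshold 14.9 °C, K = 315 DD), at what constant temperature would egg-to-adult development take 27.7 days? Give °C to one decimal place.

26.3 °C

Required daily accumulation = 315 / 27.7 = 11.372 DD/day.
T = T_base + 11.372 = 14.9 + 11.372 = 26.272 ≈ 26.3 °C.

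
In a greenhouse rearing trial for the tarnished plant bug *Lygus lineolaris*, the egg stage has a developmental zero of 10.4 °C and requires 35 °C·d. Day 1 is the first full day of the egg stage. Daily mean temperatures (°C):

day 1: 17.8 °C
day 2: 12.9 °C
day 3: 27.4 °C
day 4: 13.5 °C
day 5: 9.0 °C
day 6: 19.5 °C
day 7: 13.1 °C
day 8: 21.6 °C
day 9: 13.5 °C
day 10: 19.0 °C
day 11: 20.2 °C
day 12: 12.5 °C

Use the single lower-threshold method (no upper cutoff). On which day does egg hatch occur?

Daily DD above 10.4 °C: 7.4, 2.5, 17.0, 3.1, 0.0, 9.1, 2.7, 11.2, 3.1, 8.6, 9.8, 2.1.
Cumulative: 7.4, 9.9, 26.9, 30.0, 30.0, 39.1, 41.8, 53.0, 56.1, 64.7, 74.5, 76.6.
The total first reaches 35 DD on day 6.

day 6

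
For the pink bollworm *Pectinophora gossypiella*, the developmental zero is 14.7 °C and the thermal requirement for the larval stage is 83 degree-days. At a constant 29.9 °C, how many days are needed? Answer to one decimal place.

5.5 days

Daily accumulation = 29.9 − 14.7 = 15.2 DD/day.
Duration = 83 / 15.2 = 5.461 ≈ 5.5 days.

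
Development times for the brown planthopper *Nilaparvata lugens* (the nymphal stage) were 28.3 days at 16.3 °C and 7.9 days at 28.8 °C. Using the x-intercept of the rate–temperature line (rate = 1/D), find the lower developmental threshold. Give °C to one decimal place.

11.5 °C

Under the model K = D·(T − T_b), so D₁·(T₁ − T_b) = D₂·(T₂ − T_b).
28.3·(16.3 − T_b) = 7.9·(28.8 − T_b)
T_b = (28.3·16.3 − 7.9·28.8) / (28.3 − 7.9) = 233.77 / 20.4 = 11.459 °C ≈ 11.5 °C.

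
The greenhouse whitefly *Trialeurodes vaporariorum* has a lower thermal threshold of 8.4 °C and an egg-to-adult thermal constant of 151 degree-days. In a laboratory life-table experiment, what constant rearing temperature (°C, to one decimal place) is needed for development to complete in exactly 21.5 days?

15.4 °C

Required daily accumulation = 151 / 21.5 = 7.023 DD/day.
T = T_base + 7.023 = 8.4 + 7.023 = 15.423 ≈ 15.4 °C.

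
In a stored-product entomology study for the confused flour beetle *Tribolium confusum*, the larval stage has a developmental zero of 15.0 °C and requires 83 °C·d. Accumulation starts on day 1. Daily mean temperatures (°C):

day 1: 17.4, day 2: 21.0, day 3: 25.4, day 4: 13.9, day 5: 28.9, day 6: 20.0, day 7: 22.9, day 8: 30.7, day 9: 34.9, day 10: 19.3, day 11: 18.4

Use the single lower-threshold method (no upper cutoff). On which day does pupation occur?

day 10

Daily DD above 15.0 °C: 2.4, 6.0, 10.4, 0.0, 13.9, 5.0, 7.9, 15.7, 19.9, 4.3, 3.4.
Cumulative: 2.4, 8.4, 18.8, 18.8, 32.7, 37.7, 45.6, 61.3, 81.2, 85.5, 88.9.
The total first reaches 83 DD on day 10.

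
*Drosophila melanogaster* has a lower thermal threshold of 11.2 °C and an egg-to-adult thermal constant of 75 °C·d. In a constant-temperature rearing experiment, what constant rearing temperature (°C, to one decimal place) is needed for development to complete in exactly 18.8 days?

Required daily accumulation = 75 / 18.8 = 3.989 DD/day.
T = T_base + 3.989 = 11.2 + 3.989 = 15.189 ≈ 15.2 °C.

15.2 °C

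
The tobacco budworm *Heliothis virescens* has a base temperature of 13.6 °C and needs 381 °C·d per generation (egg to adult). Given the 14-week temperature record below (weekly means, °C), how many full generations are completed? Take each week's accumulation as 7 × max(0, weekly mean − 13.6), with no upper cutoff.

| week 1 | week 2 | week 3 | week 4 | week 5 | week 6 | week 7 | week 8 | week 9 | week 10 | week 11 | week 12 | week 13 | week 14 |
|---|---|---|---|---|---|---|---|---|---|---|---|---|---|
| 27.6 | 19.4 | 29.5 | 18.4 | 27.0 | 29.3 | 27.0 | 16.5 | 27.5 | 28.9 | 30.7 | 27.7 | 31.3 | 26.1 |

3 generations

Weekly DD (7 × max(0, T̄ − 13.6)): 98.0, 40.6, 111.3, 33.6, 93.8, 109.9, 93.8, 20.3, 97.3, 107.1, 119.7, 98.7, 123.9, 87.5.
Season total = 1235.5 DD.
Complete generations = ⌊1235.5 / 381⌋ = 3.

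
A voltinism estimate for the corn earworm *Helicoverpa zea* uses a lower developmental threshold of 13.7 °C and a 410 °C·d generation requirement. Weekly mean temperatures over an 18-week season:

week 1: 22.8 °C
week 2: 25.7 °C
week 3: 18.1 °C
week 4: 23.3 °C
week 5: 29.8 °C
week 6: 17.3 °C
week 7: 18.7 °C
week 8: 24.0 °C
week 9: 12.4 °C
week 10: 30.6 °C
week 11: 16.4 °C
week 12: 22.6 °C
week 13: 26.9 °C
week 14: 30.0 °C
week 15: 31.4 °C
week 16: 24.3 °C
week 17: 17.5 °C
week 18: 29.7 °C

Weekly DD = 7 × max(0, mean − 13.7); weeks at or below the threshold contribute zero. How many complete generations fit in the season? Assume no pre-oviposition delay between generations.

Weekly DD (7 × max(0, T̄ − 13.7)): 63.7, 84.0, 30.8, 67.2, 112.7, 25.2, 35.0, 72.1, 0.0, 118.3, 18.9, 62.3, 92.4, 114.1, 123.9, 74.2, 26.6, 112.0.
Season total = 1233.4 DD.
Complete generations = ⌊1233.4 / 410⌋ = 3.

3 generations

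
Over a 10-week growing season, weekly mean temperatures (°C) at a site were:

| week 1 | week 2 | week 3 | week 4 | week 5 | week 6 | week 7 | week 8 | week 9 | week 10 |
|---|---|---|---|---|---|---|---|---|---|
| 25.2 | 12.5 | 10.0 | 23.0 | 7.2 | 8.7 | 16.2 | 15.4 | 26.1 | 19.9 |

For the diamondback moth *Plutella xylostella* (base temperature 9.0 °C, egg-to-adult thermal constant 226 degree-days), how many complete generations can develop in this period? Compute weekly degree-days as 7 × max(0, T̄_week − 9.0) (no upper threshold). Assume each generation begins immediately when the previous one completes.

Weekly DD (7 × max(0, T̄ − 9.0)): 113.4, 24.5, 7.0, 98.0, 0.0, 0.0, 50.4, 44.8, 119.7, 76.3.
Season total = 534.1 DD.
Complete generations = ⌊534.1 / 226⌋ = 2.

2 generations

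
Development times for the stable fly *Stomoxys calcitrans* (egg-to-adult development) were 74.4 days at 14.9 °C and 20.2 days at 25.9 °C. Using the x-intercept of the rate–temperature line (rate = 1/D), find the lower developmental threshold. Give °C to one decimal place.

10.8 °C

Linear rate model ⇒ the product D·(T − T_b) is constant across temperatures.
74.4·(14.9 − T_b) = 20.2·(25.9 − T_b)
T_b = (74.4·14.9 − 20.2·25.9) / (74.4 − 20.2) = 585.38 / 54.2 = 10.800 °C ≈ 10.8 °C.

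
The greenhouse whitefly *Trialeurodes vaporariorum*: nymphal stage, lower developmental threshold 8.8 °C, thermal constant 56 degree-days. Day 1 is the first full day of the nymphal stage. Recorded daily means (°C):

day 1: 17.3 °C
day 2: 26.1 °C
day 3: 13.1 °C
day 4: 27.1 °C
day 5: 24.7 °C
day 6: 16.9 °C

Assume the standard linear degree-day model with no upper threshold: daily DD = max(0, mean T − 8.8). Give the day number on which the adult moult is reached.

day 5

Daily DD above 8.8 °C: 8.5, 17.3, 4.3, 18.3, 15.9, 8.1.
Cumulative: 8.5, 25.8, 30.1, 48.4, 64.3, 72.4.
The total first reaches 56 DD on day 5.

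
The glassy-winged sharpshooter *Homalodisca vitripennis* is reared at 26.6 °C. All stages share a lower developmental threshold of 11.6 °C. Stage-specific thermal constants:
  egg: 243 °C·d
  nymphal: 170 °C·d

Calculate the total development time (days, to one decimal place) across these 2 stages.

Daily accumulation at 26.6 °C = 26.6 − 11.6 = 15.0 DD/day.
Total K = 243 + 170 = 413 DD.
Total duration = 413 / 15.0 = 27.533 ≈ 27.5 days.

27.5 days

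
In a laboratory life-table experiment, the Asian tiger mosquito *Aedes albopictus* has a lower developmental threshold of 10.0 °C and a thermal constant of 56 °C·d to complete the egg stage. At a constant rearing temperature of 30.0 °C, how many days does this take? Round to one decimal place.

Daily accumulation = 30.0 − 10.0 = 20.0 DD/day.
Duration = 56 / 20.0 = 2.800 ≈ 2.8 days.

2.8 days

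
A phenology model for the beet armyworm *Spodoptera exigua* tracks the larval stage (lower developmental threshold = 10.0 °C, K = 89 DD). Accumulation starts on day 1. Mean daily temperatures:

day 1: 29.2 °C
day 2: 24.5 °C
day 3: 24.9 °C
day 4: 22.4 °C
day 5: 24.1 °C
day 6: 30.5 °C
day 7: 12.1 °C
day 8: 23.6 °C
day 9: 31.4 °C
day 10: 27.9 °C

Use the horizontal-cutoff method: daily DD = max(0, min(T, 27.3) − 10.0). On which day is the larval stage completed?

day 6

Daily DD above 10.0 °C (capped at 17.3): 17.3, 14.5, 14.9, 12.4, 14.1, 17.3, 2.1, 13.6, 17.3, 17.3.
Cumulative: 17.3, 31.8, 46.7, 59.1, 73.2, 90.5, 92.6, 106.2, 123.5, 140.8.
The total first reaches 89 DD on day 6.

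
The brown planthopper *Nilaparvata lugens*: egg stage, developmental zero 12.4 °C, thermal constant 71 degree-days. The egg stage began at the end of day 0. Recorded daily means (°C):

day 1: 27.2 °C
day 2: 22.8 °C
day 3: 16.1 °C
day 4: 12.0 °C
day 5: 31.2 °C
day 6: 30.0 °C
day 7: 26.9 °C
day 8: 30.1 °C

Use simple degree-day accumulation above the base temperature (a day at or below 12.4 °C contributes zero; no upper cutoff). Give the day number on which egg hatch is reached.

day 7

Daily DD above 12.4 °C: 14.8, 10.4, 3.7, 0.0, 18.8, 17.6, 14.5, 17.7.
Cumulative: 14.8, 25.2, 28.9, 28.9, 47.7, 65.3, 79.8, 97.5.
The total first reaches 71 DD on day 7.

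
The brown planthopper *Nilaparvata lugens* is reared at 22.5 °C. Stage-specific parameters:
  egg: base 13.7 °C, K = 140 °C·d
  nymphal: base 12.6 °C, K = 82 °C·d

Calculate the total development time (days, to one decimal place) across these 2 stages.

egg: 140 / (22.5 − 13.7) = 140 / 8.8 = 15.909 d.
nymphal: 82 / (22.5 − 12.6) = 82 / 9.9 = 8.283 d.
Sum = 24.192 ≈ 24.2 days.

24.2 days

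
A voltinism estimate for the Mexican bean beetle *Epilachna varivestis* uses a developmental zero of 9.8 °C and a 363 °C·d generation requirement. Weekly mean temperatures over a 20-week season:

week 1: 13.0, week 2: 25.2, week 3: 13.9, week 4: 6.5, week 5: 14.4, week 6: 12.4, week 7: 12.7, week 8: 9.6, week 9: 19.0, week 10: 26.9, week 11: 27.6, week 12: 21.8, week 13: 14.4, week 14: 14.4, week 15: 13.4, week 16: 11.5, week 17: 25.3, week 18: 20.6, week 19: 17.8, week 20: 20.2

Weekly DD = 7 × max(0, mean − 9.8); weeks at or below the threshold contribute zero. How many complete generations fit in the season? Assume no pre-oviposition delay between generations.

Weekly DD (7 × max(0, T̄ − 9.8)): 22.4, 107.8, 28.7, 0.0, 32.2, 18.2, 20.3, 0.0, 64.4, 119.7, 124.6, 84.0, 32.2, 32.2, 25.2, 11.9, 108.5, 75.6, 56.0, 72.8.
Season total = 1036.7 DD.
Complete generations = ⌊1036.7 / 363⌋ = 2.

2 generations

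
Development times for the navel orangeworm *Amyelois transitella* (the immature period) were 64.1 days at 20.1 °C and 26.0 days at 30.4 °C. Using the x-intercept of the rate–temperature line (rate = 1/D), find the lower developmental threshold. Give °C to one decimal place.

Under the model K = D·(T − T_b), so D₁·(T₁ − T_b) = D₂·(T₂ − T_b).
64.1·(20.1 − T_b) = 26.0·(30.4 − T_b)
T_b = (64.1·20.1 − 26.0·30.4) / (64.1 − 26.0) = 498.01 / 38.1 = 13.071 °C ≈ 13.1 °C.

13.1 °C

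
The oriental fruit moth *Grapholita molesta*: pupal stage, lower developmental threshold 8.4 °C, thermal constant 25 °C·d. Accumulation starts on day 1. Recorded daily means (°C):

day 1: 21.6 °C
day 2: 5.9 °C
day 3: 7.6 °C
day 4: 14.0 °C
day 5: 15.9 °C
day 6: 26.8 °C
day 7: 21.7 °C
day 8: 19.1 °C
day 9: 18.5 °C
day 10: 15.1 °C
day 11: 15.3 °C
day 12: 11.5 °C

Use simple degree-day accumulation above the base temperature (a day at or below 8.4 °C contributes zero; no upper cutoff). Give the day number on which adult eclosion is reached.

Daily DD above 8.4 °C: 13.2, 0.0, 0.0, 5.6, 7.5, 18.4, 13.3, 10.7, 10.1, 6.7, 6.9, 3.1.
Cumulative: 13.2, 13.2, 13.2, 18.8, 26.3, 44.7, 58.0, 68.7, 78.8, 85.5, 92.4, 95.5.
The total first reaches 25 DD on day 5.

day 5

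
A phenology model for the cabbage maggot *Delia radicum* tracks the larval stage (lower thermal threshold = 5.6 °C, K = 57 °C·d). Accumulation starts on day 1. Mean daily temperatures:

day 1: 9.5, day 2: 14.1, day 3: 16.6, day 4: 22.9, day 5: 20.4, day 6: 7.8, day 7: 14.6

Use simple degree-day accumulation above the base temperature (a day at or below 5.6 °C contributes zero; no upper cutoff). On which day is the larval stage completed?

Daily DD above 5.6 °C: 3.9, 8.5, 11.0, 17.3, 14.8, 2.2, 9.0.
Cumulative: 3.9, 12.4, 23.4, 40.7, 55.5, 57.7, 66.7.
The total first reaches 57 DD on day 6.

day 6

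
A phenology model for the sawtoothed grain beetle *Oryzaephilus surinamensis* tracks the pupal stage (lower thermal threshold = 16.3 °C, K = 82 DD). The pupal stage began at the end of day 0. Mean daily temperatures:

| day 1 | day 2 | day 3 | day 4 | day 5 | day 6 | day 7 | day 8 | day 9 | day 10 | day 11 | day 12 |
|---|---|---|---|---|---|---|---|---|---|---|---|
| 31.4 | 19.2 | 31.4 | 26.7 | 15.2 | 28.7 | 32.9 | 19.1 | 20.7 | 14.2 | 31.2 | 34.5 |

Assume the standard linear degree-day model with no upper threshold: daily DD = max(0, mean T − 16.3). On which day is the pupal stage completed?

day 11

Daily DD above 16.3 °C: 15.1, 2.9, 15.1, 10.4, 0.0, 12.4, 16.6, 2.8, 4.4, 0.0, 14.9, 18.2.
Cumulative: 15.1, 18.0, 33.1, 43.5, 43.5, 55.9, 72.5, 75.3, 79.7, 79.7, 94.6, 112.8.
The total first reaches 82 DD on day 11.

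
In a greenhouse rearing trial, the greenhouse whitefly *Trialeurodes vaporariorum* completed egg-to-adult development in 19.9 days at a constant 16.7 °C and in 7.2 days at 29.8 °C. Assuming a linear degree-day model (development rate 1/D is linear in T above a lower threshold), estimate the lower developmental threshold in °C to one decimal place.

Linear rate model ⇒ the product D·(T − T_b) is constant across temperatures.
19.9·(16.7 − T_b) = 7.2·(29.8 − T_b)
T_b = (19.9·16.7 − 7.2·29.8) / (19.9 − 7.2) = 117.77 / 12.7 = 9.273 °C ≈ 9.3 °C.

9.3 °C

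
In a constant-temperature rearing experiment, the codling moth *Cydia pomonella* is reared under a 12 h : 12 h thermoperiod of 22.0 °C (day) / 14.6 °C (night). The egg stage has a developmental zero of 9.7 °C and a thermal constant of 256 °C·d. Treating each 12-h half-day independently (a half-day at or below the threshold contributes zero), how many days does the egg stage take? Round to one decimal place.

Day half: max(0, 22.0 − 9.7) × 0.5 = 12.3 × 0.5 = 6.15 DD.
Night half: max(0, 14.6 − 9.7) × 0.5 = 4.9 × 0.5 = 2.45 DD.
Per 24 h: 8.60 DD/day.
Duration = 256 / 8.60 = 29.767 ≈ 29.8 days.

29.8 days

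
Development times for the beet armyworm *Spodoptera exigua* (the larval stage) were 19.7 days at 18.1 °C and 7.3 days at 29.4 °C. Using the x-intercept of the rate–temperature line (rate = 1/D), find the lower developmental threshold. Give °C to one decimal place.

11.4 °C

Under the model K = D·(T − T_b), so D₁·(T₁ − T_b) = D₂·(T₂ − T_b).
19.7·(18.1 − T_b) = 7.3·(29.4 − T_b)
T_b = (19.7·18.1 − 7.3·29.4) / (19.7 − 7.3) = 141.95 / 12.4 = 11.448 °C ≈ 11.4 °C.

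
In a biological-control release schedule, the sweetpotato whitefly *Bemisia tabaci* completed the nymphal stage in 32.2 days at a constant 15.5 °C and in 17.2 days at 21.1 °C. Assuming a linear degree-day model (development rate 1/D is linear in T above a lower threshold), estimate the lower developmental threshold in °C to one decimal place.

9.1 °C

Under the model K = D·(T − T_b), so D₁·(T₁ − T_b) = D₂·(T₂ − T_b).
32.2·(15.5 − T_b) = 17.2·(21.1 − T_b)
T_b = (32.2·15.5 − 17.2·21.1) / (32.2 − 17.2) = 136.18 / 15.0 = 9.079 °C ≈ 9.1 °C.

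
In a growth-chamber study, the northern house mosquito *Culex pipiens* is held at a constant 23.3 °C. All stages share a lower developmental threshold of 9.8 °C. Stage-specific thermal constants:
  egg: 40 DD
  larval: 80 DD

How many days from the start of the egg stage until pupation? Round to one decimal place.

8.9 days

Daily accumulation at 23.3 °C = 23.3 − 9.8 = 13.5 DD/day.
Total K = 40 + 80 = 120 DD.
Total duration = 120 / 13.5 = 8.889 ≈ 8.9 days.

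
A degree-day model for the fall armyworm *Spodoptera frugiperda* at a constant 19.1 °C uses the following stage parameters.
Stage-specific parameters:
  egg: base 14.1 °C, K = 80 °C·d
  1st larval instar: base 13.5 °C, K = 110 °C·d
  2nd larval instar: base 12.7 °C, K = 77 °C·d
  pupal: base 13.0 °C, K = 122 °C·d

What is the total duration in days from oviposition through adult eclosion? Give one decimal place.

67.7 days

egg: 80 / (19.1 − 14.1) = 80 / 5.0 = 16.000 d.
1st larval instar: 110 / (19.1 − 13.5) = 110 / 5.6 = 19.643 d.
2nd larval instar: 77 / (19.1 − 12.7) = 77 / 6.4 = 12.031 d.
pupal: 122 / (19.1 − 13.0) = 122 / 6.1 = 20.000 d.
Sum = 67.674 ≈ 67.7 days.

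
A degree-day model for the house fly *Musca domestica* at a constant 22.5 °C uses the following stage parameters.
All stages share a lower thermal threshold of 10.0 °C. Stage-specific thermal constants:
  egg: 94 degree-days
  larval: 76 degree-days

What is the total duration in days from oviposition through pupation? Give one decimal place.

13.6 days

Daily accumulation at 22.5 °C = 22.5 − 10.0 = 12.5 DD/day.
Total K = 94 + 76 = 170 DD.
Total duration = 170 / 12.5 = 13.600 ≈ 13.6 days.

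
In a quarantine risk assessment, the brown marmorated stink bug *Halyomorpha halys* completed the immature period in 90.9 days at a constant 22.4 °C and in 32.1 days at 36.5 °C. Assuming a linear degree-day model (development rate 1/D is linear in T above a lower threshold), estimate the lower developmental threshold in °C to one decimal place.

Linear rate model ⇒ the product D·(T − T_b) is constant across temperatures.
90.9·(22.4 − T_b) = 32.1·(36.5 − T_b)
T_b = (90.9·22.4 − 32.1·36.5) / (90.9 − 32.1) = 864.51 / 58.8 = 14.703 °C ≈ 14.7 °C.

14.7 °C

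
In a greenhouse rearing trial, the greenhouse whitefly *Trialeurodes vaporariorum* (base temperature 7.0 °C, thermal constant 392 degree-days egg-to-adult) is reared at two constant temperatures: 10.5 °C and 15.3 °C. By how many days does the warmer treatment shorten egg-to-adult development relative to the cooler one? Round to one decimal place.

64.8 days

At 10.5 °C: 392 / (10.5 − 7.0) = 392 / 3.5 = 112.000 d.
At 15.3 °C: 392 / (15.3 − 7.0) = 392 / 8.3 = 47.229 d.
Difference = |112.000 − 47.229| = 64.771 ≈ 64.8 days.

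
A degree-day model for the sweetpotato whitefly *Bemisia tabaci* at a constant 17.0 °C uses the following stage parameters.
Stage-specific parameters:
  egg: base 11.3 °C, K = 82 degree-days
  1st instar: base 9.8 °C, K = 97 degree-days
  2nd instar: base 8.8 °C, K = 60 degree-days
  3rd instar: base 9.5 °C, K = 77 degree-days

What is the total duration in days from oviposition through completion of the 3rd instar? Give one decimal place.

45.4 days

egg: 82 / (17.0 − 11.3) = 82 / 5.7 = 14.386 d.
1st instar: 97 / (17.0 − 9.8) = 97 / 7.2 = 13.472 d.
2nd instar: 60 / (17.0 − 8.8) = 60 / 8.2 = 7.317 d.
3rd instar: 77 / (17.0 − 9.5) = 77 / 7.5 = 10.267 d.
Sum = 45.442 ≈ 45.4 days.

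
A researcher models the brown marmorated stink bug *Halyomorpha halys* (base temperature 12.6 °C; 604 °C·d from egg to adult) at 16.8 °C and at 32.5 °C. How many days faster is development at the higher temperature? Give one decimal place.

113.5 days

At 16.8 °C: 604 / (16.8 − 12.6) = 604 / 4.2 = 143.810 d.
At 32.5 °C: 604 / (32.5 − 12.6) = 604 / 19.9 = 30.352 d.
Difference = |143.810 − 30.352| = 113.458 ≈ 113.5 days.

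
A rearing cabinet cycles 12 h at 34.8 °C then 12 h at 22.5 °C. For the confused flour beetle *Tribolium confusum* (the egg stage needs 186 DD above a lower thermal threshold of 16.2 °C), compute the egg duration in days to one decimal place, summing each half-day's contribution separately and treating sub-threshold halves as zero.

14.9 days

Day half: max(0, 34.8 − 16.2) × 0.5 = 18.6 × 0.5 = 9.30 DD.
Night half: max(0, 22.5 − 16.2) × 0.5 = 6.3 × 0.5 = 3.15 DD.
Per 24 h: 12.45 DD/day.
Duration = 186 / 12.45 = 14.940 ≈ 14.9 days.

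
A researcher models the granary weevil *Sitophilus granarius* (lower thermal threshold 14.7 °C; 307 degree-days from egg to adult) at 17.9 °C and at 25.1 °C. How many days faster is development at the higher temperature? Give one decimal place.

At 17.9 °C: 307 / (17.9 − 14.7) = 307 / 3.2 = 95.938 d.
At 25.1 °C: 307 / (25.1 − 14.7) = 307 / 10.4 = 29.519 d.
Difference = |95.938 − 29.519| = 66.418 ≈ 66.4 days.

66.4 days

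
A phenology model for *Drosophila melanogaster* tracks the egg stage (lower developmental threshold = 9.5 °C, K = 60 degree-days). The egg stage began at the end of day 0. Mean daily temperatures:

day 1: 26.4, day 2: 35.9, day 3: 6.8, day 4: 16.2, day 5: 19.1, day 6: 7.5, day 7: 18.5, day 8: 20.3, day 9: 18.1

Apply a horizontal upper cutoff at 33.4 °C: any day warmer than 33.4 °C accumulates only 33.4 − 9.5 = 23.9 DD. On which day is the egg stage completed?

Daily DD above 9.5 °C (capped at 23.9): 16.9, 23.9, 0.0, 6.7, 9.6, 0.0, 9.0, 10.8, 8.6.
Cumulative: 16.9, 40.8, 40.8, 47.5, 57.1, 57.1, 66.1, 76.9, 85.5.
The total first reaches 60 DD on day 7.

day 7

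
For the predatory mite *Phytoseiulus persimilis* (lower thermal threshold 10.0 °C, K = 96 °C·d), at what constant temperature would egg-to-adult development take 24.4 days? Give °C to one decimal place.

13.9 °C

Required daily accumulation = 96 / 24.4 = 3.934 DD/day.
T = T_base + 3.934 = 10.0 + 3.934 = 13.934 ≈ 13.9 °C.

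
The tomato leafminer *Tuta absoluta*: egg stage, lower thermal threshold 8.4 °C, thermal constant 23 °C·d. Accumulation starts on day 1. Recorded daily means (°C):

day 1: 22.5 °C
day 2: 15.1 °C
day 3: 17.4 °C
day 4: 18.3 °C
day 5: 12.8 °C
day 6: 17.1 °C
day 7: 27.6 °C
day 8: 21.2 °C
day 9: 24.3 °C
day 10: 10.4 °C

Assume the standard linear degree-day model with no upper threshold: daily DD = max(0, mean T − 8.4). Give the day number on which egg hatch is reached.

Daily DD above 8.4 °C: 14.1, 6.7, 9.0, 9.9, 4.4, 8.7, 19.2, 12.8, 15.9, 2.0.
Cumulative: 14.1, 20.8, 29.8, 39.7, 44.1, 52.8, 72.0, 84.8, 100.7, 102.7.
The total first reaches 23 DD on day 3.

day 3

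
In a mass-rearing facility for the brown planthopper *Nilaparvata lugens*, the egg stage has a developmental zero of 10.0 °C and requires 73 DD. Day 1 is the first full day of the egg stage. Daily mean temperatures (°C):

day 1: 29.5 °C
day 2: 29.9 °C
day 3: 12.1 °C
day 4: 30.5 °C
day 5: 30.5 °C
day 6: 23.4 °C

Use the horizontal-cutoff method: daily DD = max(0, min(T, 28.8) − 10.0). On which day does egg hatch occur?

day 5

Daily DD above 10.0 °C (capped at 18.8): 18.8, 18.8, 2.1, 18.8, 18.8, 13.4.
Cumulative: 18.8, 37.6, 39.7, 58.5, 77.3, 90.7.
The total first reaches 73 DD on day 5.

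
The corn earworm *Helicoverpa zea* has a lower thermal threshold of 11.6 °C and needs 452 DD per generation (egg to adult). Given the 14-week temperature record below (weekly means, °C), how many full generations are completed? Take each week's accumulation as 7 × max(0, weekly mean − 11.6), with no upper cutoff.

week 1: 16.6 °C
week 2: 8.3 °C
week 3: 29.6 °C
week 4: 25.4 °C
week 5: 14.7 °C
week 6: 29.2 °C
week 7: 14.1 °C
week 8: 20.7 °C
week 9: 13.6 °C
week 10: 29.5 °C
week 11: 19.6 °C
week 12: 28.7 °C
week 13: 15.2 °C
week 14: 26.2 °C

Weekly DD (7 × max(0, T̄ − 11.6)): 35.0, 0.0, 126.0, 96.6, 21.7, 123.2, 17.5, 63.7, 14.0, 125.3, 56.0, 119.7, 25.2, 102.2.
Season total = 926.1 DD.
Complete generations = ⌊926.1 / 452⌋ = 2.

2 generations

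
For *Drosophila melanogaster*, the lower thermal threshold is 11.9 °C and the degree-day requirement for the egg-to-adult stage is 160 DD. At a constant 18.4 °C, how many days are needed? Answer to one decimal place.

24.6 days

Daily accumulation = 18.4 − 11.9 = 6.5 DD/day.
Duration = 160 / 6.5 = 24.615 ≈ 24.6 days.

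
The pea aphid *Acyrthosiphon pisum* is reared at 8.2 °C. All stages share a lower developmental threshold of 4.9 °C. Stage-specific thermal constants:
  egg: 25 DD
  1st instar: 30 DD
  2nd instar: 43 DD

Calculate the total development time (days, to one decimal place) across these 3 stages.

29.7 days

Daily accumulation at 8.2 °C = 8.2 − 4.9 = 3.3 DD/day.
Total K = 25 + 30 + 43 = 98 DD.
Total duration = 98 / 3.3 = 29.697 ≈ 29.7 days.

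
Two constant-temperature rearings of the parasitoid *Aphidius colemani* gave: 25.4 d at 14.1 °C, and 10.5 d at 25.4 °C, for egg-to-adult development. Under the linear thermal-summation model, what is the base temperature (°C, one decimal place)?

6.1 °C

Equal thermal constants: D₁(T₁ − T_b) = D₂(T₂ − T_b).
25.4·(14.1 − T_b) = 10.5·(25.4 − T_b)
T_b = (25.4·14.1 − 10.5·25.4) / (25.4 − 10.5) = 91.44 / 14.9 = 6.137 °C ≈ 6.1 °C.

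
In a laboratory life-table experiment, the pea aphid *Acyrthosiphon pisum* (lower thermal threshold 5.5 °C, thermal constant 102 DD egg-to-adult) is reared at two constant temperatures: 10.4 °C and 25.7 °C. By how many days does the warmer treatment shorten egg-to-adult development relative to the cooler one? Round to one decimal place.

15.8 days

At 10.4 °C: 102 / (10.4 − 5.5) = 102 / 4.9 = 20.816 d.
At 25.7 °C: 102 / (25.7 − 5.5) = 102 / 20.2 = 5.050 d.
Difference = |20.816 − 5.050| = 15.767 ≈ 15.8 days.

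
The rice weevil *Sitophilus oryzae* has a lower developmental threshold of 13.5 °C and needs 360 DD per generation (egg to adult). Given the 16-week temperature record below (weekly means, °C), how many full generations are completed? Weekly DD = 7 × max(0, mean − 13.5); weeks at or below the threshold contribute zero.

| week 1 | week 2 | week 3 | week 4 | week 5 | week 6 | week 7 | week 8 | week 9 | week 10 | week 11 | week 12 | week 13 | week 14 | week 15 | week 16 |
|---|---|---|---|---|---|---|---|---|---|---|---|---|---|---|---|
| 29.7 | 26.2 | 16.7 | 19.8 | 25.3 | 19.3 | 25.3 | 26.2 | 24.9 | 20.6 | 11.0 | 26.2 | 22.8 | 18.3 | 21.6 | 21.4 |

Weekly DD (7 × max(0, T̄ − 13.5)): 113.4, 88.9, 22.4, 44.1, 82.6, 40.6, 82.6, 88.9, 79.8, 49.7, 0.0, 88.9, 65.1, 33.6, 56.7, 55.3.
Season total = 992.6 DD.
Complete generations = ⌊992.6 / 360⌋ = 2.

2 generations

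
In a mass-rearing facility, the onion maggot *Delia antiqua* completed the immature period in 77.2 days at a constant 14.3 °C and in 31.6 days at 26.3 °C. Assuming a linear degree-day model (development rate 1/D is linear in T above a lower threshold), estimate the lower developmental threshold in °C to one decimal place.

Linear rate model ⇒ the product D·(T − T_b) is constant across temperatures.
77.2·(14.3 − T_b) = 31.6·(26.3 − T_b)
T_b = (77.2·14.3 − 31.6·26.3) / (77.2 − 31.6) = 272.88 / 45.6 = 5.984 °C ≈ 6.0 °C.

6.0 °C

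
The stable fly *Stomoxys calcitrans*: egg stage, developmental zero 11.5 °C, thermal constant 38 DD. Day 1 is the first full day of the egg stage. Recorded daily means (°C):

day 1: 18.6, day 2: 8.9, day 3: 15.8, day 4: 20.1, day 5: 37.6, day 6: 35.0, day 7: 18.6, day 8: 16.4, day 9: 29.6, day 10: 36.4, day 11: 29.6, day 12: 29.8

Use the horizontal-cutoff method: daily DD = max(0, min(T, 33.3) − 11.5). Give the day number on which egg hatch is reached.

Daily DD above 11.5 °C (capped at 21.8): 7.1, 0.0, 4.3, 8.6, 21.8, 21.8, 7.1, 4.9, 18.1, 21.8, 18.1, 18.3.
Cumulative: 7.1, 7.1, 11.4, 20.0, 41.8, 63.6, 70.7, 75.6, 93.7, 115.5, 133.6, 151.9.
The total first reaches 38 DD on day 5.

day 5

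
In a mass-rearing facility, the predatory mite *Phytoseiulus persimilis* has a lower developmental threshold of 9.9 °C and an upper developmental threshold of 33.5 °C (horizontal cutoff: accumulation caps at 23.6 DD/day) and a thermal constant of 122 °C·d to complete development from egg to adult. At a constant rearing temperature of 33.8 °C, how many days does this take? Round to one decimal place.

5.2 days

Temperature 33.8 °C exceeds the upper threshold, so daily accumulation caps at 33.5 − 9.9 = 23.6 DD/day.
Duration = 122 / 23.6 = 5.169 ≈ 5.2 days.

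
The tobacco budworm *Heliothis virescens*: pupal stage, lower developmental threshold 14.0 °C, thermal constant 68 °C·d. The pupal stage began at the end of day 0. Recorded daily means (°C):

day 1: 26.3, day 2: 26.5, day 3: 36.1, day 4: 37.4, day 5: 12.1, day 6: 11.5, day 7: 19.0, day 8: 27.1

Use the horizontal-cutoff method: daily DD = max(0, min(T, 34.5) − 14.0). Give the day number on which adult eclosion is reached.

day 7

Daily DD above 14.0 °C (capped at 20.5): 12.3, 12.5, 20.5, 20.5, 0.0, 0.0, 5.0, 13.1.
Cumulative: 12.3, 24.8, 45.3, 65.8, 65.8, 65.8, 70.8, 83.9.
The total first reaches 68 DD on day 7.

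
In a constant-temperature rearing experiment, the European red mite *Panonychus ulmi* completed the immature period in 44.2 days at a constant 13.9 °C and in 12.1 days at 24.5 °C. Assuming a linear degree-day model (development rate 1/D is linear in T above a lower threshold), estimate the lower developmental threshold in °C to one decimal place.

9.9 °C

Linear rate model ⇒ the product D·(T − T_b) is constant across temperatures.
44.2·(13.9 − T_b) = 12.1·(24.5 − T_b)
T_b = (44.2·13.9 − 12.1·24.5) / (44.2 − 12.1) = 317.93 / 32.1 = 9.904 °C ≈ 9.9 °C.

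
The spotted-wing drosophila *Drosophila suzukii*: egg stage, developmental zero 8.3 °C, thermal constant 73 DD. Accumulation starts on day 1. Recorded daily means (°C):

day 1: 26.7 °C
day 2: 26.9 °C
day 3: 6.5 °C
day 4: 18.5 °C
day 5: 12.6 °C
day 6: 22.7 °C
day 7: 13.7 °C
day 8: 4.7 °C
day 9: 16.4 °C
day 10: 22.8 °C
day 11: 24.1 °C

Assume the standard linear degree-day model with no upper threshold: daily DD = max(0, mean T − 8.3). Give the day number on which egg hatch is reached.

day 9

Daily DD above 8.3 °C: 18.4, 18.6, 0.0, 10.2, 4.3, 14.4, 5.4, 0.0, 8.1, 14.5, 15.8.
Cumulative: 18.4, 37.0, 37.0, 47.2, 51.5, 65.9, 71.3, 71.3, 79.4, 93.9, 109.7.
The total first reaches 73 DD on day 9.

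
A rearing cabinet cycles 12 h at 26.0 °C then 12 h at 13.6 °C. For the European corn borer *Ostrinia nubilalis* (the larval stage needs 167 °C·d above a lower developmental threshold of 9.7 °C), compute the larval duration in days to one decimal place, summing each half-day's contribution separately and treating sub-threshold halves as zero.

16.5 days

Day half: max(0, 26.0 − 9.7) × 0.5 = 16.3 × 0.5 = 8.15 DD.
Night half: max(0, 13.6 − 9.7) × 0.5 = 3.9 × 0.5 = 1.95 DD.
Per 24 h: 10.10 DD/day.
Duration = 167 / 10.10 = 16.535 ≈ 16.5 days.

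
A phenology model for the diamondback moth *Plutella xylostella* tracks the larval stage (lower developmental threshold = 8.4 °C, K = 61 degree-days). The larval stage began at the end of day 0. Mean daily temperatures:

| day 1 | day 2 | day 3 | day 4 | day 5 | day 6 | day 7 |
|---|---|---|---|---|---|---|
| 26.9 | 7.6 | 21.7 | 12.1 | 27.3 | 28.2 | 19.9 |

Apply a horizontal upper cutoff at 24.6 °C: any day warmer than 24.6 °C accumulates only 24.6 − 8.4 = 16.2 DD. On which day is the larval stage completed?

Daily DD above 8.4 °C (capped at 16.2): 16.2, 0.0, 13.3, 3.7, 16.2, 16.2, 11.5.
Cumulative: 16.2, 16.2, 29.5, 33.2, 49.4, 65.6, 77.1.
The total first reaches 61 DD on day 6.

day 6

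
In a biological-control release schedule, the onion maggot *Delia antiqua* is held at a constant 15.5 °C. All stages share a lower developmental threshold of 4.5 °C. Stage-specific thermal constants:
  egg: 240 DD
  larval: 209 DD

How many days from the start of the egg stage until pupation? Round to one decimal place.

40.8 days

Daily accumulation at 15.5 °C = 15.5 − 4.5 = 11.0 DD/day.
Total K = 240 + 209 = 449 DD.
Total duration = 449 / 11.0 = 40.818 ≈ 40.8 days.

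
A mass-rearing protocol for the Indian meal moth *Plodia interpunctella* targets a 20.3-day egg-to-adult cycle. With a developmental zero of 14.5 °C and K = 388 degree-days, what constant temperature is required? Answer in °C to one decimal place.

33.6 °C

Required daily accumulation = 388 / 20.3 = 19.113 DD/day.
T = T_base + 19.113 = 14.5 + 19.113 = 33.613 ≈ 33.6 °C.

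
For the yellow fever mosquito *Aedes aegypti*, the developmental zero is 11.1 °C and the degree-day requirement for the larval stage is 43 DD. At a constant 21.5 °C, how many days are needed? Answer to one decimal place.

Daily accumulation = 21.5 − 11.1 = 10.4 DD/day.
Duration = 43 / 10.4 = 4.135 ≈ 4.1 days.

4.1 days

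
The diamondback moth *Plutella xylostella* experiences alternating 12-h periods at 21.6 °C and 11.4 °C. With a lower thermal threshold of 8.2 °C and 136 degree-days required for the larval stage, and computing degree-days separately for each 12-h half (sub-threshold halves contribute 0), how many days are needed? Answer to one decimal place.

Day half: max(0, 21.6 − 8.2) × 0.5 = 13.4 × 0.5 = 6.70 DD.
Night half: max(0, 11.4 − 8.2) × 0.5 = 3.2 × 0.5 = 1.60 DD.
Per 24 h: 8.30 DD/day.
Duration = 136 / 8.30 = 16.386 ≈ 16.4 days.

16.4 days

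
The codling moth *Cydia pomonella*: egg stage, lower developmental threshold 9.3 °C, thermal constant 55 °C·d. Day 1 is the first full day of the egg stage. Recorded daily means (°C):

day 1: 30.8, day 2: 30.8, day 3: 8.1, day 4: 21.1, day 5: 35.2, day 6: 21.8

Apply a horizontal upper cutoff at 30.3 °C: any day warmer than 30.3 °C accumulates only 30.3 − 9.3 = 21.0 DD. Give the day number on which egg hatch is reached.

Daily DD above 9.3 °C (capped at 21.0): 21.0, 21.0, 0.0, 11.8, 21.0, 12.5.
Cumulative: 21.0, 42.0, 42.0, 53.8, 74.8, 87.3.
The total first reaches 55 DD on day 5.

day 5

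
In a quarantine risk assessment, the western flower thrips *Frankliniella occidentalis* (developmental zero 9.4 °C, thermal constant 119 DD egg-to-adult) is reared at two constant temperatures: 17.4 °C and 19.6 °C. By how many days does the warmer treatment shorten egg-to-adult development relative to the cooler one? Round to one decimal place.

3.2 days

At 17.4 °C: 119 / (17.4 − 9.4) = 119 / 8.0 = 14.875 d.
At 19.6 °C: 119 / (19.6 − 9.4) = 119 / 10.2 = 11.667 d.
Difference = |14.875 − 11.667| = 3.208 ≈ 3.2 days.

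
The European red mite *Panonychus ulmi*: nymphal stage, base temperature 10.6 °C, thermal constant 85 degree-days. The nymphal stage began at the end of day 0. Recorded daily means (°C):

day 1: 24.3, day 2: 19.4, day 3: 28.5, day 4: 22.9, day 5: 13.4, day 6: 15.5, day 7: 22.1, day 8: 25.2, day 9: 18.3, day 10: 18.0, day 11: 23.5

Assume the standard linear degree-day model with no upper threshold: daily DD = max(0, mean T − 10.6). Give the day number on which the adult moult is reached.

day 8

Daily DD above 10.6 °C: 13.7, 8.8, 17.9, 12.3, 2.8, 4.9, 11.5, 14.6, 7.7, 7.4, 12.9.
Cumulative: 13.7, 22.5, 40.4, 52.7, 55.5, 60.4, 71.9, 86.5, 94.2, 101.6, 114.5.
The total first reaches 85 DD on day 8.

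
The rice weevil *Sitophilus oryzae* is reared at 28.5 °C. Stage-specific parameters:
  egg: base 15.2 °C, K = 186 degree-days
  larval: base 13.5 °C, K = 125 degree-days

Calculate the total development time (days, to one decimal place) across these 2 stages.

22.3 days

egg: 186 / (28.5 − 15.2) = 186 / 13.3 = 13.985 d.
larval: 125 / (28.5 − 13.5) = 125 / 15.0 = 8.333 d.
Sum = 22.318 ≈ 22.3 days.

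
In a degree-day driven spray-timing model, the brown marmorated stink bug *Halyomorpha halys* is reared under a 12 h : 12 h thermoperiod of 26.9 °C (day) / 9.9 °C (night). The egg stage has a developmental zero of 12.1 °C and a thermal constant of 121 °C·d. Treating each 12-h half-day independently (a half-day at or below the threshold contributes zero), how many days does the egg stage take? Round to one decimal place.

16.4 days

Day half: max(0, 26.9 − 12.1) × 0.5 = 14.8 × 0.5 = 7.40 DD.
Night half: max(0, 9.9 − 12.1) × 0.5 = 0.0 × 0.5 = 0.00 DD.
Per 24 h: 7.40 DD/day.
Duration = 121 / 7.40 = 16.351 ≈ 16.4 days.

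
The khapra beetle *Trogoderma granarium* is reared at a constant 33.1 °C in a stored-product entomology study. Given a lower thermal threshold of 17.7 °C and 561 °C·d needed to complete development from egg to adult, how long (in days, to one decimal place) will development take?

Daily accumulation = 33.1 − 17.7 = 15.4 DD/day.
Duration = 561 / 15.4 = 36.429 ≈ 36.4 days.

36.4 days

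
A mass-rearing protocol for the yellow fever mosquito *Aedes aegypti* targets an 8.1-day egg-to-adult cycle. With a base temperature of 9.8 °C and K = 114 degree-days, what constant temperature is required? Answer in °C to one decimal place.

Required daily accumulation = 114 / 8.1 = 14.074 DD/day.
T = T_base + 14.074 = 9.8 + 14.074 = 23.874 ≈ 23.9 °C.

23.9 °C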